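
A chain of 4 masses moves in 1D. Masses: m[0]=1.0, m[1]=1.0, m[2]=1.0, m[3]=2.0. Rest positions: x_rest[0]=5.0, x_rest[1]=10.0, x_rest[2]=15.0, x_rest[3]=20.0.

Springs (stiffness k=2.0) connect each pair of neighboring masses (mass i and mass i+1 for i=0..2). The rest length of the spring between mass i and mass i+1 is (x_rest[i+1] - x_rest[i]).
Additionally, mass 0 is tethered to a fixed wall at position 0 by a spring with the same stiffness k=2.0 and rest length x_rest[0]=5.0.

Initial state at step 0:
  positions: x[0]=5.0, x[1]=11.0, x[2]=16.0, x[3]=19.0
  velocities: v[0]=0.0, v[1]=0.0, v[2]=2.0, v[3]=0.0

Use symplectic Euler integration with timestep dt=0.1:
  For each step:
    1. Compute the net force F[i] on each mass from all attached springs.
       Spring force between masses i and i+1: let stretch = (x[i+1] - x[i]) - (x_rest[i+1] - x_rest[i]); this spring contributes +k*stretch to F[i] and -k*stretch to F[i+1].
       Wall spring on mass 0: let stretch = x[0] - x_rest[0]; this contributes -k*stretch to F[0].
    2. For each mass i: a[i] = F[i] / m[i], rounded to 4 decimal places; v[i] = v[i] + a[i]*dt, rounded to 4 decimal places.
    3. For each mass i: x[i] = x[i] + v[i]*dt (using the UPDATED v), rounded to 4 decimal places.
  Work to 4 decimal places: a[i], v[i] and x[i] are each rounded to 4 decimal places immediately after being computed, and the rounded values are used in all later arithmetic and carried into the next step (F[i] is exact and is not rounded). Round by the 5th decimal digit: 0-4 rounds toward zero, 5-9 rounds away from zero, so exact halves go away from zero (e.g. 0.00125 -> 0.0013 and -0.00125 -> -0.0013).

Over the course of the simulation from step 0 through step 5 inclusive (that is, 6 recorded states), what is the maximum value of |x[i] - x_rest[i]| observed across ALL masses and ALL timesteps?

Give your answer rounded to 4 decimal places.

Step 0: x=[5.0000 11.0000 16.0000 19.0000] v=[0.0000 0.0000 2.0000 0.0000]
Step 1: x=[5.0200 10.9800 16.1600 19.0200] v=[0.2000 -0.2000 1.6000 0.2000]
Step 2: x=[5.0588 10.9444 16.2736 19.0614] v=[0.3880 -0.3560 1.1360 0.4140]
Step 3: x=[5.1141 10.8977 16.3364 19.1249] v=[0.5534 -0.4673 0.6277 0.6352]
Step 4: x=[5.1828 10.8441 16.3462 19.2105] v=[0.6873 -0.5363 0.0977 0.8564]
Step 5: x=[5.2611 10.7873 16.3032 19.3175] v=[0.7830 -0.5681 -0.4299 1.0700]
Max displacement = 1.3462

Answer: 1.3462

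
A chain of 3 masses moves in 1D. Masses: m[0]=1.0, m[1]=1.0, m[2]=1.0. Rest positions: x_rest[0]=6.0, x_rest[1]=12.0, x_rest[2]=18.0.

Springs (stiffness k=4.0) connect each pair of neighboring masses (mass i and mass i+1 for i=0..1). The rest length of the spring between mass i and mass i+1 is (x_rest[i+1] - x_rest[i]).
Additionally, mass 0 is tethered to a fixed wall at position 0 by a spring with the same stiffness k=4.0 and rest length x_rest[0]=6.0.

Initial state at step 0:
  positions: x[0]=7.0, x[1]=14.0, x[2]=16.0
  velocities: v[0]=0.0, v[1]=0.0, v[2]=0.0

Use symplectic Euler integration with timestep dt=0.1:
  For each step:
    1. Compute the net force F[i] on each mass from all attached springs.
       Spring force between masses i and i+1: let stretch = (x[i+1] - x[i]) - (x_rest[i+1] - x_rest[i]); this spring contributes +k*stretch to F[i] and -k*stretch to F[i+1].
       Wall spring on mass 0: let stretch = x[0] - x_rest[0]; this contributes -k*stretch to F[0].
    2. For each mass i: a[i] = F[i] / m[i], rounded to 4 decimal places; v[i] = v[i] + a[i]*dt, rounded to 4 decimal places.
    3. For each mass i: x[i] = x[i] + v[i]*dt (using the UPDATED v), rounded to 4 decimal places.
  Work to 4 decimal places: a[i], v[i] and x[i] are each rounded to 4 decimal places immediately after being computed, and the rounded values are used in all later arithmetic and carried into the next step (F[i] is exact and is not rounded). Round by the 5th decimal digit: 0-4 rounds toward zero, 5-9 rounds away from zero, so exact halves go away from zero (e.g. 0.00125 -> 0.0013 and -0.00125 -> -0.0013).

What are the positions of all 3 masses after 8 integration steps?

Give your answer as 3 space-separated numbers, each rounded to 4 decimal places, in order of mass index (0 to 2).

Answer: 5.9243 10.4164 19.3393

Derivation:
Step 0: x=[7.0000 14.0000 16.0000] v=[0.0000 0.0000 0.0000]
Step 1: x=[7.0000 13.8000 16.1600] v=[0.0000 -2.0000 1.6000]
Step 2: x=[6.9920 13.4224 16.4656] v=[-0.0800 -3.7760 3.0560]
Step 3: x=[6.9615 12.9093 16.8895] v=[-0.3046 -5.1309 4.2387]
Step 4: x=[6.8905 12.3175 17.3942] v=[-0.7101 -5.9179 5.0466]
Step 5: x=[6.7610 11.7117 17.9358] v=[-1.2955 -6.0580 5.4159]
Step 6: x=[6.5590 11.1568 18.4684] v=[-2.0196 -5.5486 5.3263]
Step 7: x=[6.2786 10.7105 18.9486] v=[-2.8041 -4.4631 4.8017]
Step 8: x=[5.9243 10.4164 19.3393] v=[-3.5428 -2.9406 3.9065]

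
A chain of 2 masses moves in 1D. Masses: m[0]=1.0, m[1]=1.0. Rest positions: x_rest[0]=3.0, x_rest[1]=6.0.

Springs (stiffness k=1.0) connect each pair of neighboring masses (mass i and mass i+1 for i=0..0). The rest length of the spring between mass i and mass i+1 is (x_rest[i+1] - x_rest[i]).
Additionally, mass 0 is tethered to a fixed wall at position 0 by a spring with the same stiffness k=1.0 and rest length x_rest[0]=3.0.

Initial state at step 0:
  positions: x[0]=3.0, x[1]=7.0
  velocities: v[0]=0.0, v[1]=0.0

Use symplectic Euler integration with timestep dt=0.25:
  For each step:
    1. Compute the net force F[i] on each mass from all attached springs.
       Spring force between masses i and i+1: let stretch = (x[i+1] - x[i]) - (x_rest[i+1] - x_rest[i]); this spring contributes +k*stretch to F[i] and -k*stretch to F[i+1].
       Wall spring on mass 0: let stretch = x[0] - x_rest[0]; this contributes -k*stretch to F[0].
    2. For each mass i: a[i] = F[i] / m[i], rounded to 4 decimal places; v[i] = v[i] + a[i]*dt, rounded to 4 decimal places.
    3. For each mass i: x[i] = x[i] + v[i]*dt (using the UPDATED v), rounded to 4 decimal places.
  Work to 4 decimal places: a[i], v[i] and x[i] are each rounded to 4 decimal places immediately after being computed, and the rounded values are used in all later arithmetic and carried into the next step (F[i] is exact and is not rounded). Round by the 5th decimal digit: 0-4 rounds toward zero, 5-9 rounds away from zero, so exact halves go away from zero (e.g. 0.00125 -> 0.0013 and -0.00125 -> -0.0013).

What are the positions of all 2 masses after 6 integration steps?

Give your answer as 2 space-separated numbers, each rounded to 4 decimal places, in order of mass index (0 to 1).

Step 0: x=[3.0000 7.0000] v=[0.0000 0.0000]
Step 1: x=[3.0625 6.9375] v=[0.2500 -0.2500]
Step 2: x=[3.1758 6.8203] v=[0.4531 -0.4688]
Step 3: x=[3.3184 6.6628] v=[0.5703 -0.6299]
Step 4: x=[3.4626 6.4838] v=[0.5768 -0.7160]
Step 5: x=[3.5792 6.3035] v=[0.4665 -0.7213]
Step 6: x=[3.6424 6.1404] v=[0.2528 -0.6524]

Answer: 3.6424 6.1404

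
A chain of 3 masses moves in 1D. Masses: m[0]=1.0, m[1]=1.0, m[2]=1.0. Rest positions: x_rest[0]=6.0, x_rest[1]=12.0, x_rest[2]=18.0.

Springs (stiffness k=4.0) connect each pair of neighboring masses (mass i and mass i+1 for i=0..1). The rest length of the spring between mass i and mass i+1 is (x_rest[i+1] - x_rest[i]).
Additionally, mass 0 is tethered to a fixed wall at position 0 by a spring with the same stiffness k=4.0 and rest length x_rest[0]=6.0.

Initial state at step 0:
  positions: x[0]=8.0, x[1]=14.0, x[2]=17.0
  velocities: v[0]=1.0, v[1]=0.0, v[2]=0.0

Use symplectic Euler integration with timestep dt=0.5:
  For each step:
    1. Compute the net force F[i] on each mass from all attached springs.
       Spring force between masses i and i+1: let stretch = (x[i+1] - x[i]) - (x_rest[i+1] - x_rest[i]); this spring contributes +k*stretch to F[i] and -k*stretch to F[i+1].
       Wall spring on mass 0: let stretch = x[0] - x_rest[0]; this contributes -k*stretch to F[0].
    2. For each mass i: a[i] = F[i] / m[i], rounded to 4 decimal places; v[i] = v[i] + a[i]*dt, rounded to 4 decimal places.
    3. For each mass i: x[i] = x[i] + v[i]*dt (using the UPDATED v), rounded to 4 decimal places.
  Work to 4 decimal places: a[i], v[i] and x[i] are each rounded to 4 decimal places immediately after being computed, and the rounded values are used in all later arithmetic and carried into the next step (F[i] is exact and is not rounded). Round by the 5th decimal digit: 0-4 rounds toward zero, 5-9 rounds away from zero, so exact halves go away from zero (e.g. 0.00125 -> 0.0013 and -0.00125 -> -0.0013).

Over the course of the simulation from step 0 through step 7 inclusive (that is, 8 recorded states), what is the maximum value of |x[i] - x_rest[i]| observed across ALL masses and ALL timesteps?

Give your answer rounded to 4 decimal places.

Answer: 3.0000

Derivation:
Step 0: x=[8.0000 14.0000 17.0000] v=[1.0000 0.0000 0.0000]
Step 1: x=[6.5000 11.0000 20.0000] v=[-3.0000 -6.0000 6.0000]
Step 2: x=[3.0000 12.5000 20.0000] v=[-7.0000 3.0000 0.0000]
Step 3: x=[6.0000 12.0000 18.5000] v=[6.0000 -1.0000 -3.0000]
Step 4: x=[9.0000 12.0000 16.5000] v=[6.0000 0.0000 -4.0000]
Step 5: x=[6.0000 13.5000 16.0000] v=[-6.0000 3.0000 -1.0000]
Step 6: x=[4.5000 10.0000 19.0000] v=[-3.0000 -7.0000 6.0000]
Step 7: x=[4.0000 10.0000 19.0000] v=[-1.0000 0.0000 0.0000]
Max displacement = 3.0000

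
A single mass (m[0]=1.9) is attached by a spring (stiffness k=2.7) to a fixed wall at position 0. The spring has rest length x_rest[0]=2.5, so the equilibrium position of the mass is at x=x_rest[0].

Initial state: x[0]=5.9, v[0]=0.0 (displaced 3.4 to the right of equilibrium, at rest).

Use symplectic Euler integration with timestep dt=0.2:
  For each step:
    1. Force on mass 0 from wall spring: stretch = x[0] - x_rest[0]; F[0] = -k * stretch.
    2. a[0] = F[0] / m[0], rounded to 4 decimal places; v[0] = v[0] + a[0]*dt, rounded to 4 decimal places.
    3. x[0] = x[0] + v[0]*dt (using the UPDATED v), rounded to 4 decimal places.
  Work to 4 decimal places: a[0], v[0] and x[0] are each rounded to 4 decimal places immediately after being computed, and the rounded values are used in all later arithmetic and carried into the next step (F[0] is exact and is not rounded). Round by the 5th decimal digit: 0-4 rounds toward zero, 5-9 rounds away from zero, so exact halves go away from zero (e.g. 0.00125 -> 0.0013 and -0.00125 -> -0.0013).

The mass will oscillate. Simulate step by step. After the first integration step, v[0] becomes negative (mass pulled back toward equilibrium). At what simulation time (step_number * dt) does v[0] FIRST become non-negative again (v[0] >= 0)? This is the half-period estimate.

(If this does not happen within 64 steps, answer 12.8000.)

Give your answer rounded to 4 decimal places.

Step 0: x=[5.9000] v=[0.0000]
Step 1: x=[5.7067] v=[-0.9663]
Step 2: x=[5.3312] v=[-1.8777]
Step 3: x=[4.7947] v=[-2.6824]
Step 4: x=[4.1278] v=[-3.3346]
Step 5: x=[3.3684] v=[-3.7972]
Step 6: x=[2.5596] v=[-4.0440]
Step 7: x=[1.7474] v=[-4.0609]
Step 8: x=[0.9780] v=[-3.8470]
Step 9: x=[0.2951] v=[-3.4144]
Step 10: x=[-0.2624] v=[-2.7877]
Step 11: x=[-0.6629] v=[-2.0026]
Step 12: x=[-0.8836] v=[-1.1037]
Step 13: x=[-0.9120] v=[-0.1420]
Step 14: x=[-0.7465] v=[0.8277]
First v>=0 after going negative at step 14, time=2.8000

Answer: 2.8000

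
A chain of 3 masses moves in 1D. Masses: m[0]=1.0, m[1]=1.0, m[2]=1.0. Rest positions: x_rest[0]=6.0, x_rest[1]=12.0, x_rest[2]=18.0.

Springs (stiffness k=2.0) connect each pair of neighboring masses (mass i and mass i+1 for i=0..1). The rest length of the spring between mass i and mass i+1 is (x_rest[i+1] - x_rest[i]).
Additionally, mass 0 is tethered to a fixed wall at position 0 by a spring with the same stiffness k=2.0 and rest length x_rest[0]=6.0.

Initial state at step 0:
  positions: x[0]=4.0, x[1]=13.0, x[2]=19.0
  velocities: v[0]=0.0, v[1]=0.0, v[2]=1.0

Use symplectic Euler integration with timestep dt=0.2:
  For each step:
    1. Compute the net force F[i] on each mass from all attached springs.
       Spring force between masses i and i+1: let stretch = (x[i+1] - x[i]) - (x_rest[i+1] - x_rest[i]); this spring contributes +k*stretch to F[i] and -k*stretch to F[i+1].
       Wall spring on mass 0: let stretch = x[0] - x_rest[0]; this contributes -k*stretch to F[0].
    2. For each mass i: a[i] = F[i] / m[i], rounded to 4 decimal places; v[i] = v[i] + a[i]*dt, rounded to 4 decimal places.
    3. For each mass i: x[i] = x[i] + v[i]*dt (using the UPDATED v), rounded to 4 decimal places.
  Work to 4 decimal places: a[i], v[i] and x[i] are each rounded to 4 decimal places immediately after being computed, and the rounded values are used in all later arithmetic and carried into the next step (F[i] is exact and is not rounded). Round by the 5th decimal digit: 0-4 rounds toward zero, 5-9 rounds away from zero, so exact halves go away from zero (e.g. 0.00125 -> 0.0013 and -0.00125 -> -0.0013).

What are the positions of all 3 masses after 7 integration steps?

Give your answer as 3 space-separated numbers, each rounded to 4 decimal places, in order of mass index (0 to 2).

Step 0: x=[4.0000 13.0000 19.0000] v=[0.0000 0.0000 1.0000]
Step 1: x=[4.4000 12.7600 19.2000] v=[2.0000 -1.2000 1.0000]
Step 2: x=[5.1168 12.3664 19.3648] v=[3.5840 -1.9680 0.8240]
Step 3: x=[6.0042 11.9527 19.4497] v=[4.4371 -2.0685 0.4246]
Step 4: x=[6.8872 11.6629 19.4149] v=[4.4148 -1.4491 -0.1742]
Step 5: x=[7.6012 11.6112 19.2399] v=[3.5702 -0.2586 -0.8750]
Step 6: x=[8.0279 11.8490 18.9346] v=[2.1337 1.1889 -1.5265]
Step 7: x=[8.1181 12.3479 18.5425] v=[0.4510 2.4947 -1.9607]

Answer: 8.1181 12.3479 18.5425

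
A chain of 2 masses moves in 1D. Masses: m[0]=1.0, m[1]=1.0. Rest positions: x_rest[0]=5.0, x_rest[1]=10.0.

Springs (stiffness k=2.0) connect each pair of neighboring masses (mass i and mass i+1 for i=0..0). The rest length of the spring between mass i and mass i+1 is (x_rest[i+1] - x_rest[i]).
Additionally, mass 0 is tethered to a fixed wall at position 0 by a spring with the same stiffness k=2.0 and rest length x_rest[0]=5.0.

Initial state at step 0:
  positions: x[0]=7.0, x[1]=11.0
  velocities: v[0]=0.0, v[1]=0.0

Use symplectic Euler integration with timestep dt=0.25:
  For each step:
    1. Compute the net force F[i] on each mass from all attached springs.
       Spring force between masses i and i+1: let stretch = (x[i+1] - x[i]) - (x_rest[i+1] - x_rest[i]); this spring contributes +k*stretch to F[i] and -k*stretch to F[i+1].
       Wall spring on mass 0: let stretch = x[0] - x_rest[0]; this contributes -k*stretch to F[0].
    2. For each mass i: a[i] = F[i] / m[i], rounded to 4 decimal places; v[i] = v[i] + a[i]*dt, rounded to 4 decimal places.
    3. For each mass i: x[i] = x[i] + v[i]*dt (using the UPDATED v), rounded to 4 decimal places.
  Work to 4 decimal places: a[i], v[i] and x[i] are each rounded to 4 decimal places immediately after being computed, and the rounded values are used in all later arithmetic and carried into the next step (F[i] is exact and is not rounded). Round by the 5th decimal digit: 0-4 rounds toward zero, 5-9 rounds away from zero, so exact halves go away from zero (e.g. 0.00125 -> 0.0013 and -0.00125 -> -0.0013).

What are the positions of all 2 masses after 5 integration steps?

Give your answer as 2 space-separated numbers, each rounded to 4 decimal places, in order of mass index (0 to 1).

Step 0: x=[7.0000 11.0000] v=[0.0000 0.0000]
Step 1: x=[6.6250 11.1250] v=[-1.5000 0.5000]
Step 2: x=[5.9844 11.3125] v=[-2.5625 0.7500]
Step 3: x=[5.2617 11.4590] v=[-2.8907 0.5860]
Step 4: x=[4.6560 11.4558] v=[-2.4229 -0.0127]
Step 5: x=[4.3183 11.2277] v=[-1.3510 -0.9126]

Answer: 4.3183 11.2277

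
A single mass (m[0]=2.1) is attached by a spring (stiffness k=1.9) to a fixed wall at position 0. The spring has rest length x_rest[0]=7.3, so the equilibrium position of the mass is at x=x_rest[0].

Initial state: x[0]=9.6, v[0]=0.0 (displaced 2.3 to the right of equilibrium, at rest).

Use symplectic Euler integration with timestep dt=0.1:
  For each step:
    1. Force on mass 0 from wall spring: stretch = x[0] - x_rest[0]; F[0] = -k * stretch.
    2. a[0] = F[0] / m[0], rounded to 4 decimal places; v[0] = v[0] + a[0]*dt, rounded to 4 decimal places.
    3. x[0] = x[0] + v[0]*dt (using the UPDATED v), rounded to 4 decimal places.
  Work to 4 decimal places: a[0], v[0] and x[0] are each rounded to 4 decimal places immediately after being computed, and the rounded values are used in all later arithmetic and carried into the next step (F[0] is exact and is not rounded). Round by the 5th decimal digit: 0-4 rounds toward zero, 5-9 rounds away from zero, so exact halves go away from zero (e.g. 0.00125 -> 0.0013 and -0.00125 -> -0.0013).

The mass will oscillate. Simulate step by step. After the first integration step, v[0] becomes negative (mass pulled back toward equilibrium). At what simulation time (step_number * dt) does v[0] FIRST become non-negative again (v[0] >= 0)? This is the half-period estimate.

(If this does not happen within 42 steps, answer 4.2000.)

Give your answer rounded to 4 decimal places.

Answer: 3.4000

Derivation:
Step 0: x=[9.6000] v=[0.0000]
Step 1: x=[9.5792] v=[-0.2081]
Step 2: x=[9.5378] v=[-0.4143]
Step 3: x=[9.4761] v=[-0.6168]
Step 4: x=[9.3947] v=[-0.8137]
Step 5: x=[9.2944] v=[-1.0032]
Step 6: x=[9.1760] v=[-1.1837]
Step 7: x=[9.0407] v=[-1.3534]
Step 8: x=[8.8896] v=[-1.5109]
Step 9: x=[8.7241] v=[-1.6547]
Step 10: x=[8.5457] v=[-1.7836]
Step 11: x=[8.3561] v=[-1.8963]
Step 12: x=[8.1569] v=[-1.9919]
Step 13: x=[7.9500] v=[-2.0694]
Step 14: x=[7.7372] v=[-2.1282]
Step 15: x=[7.5204] v=[-2.1678]
Step 16: x=[7.3016] v=[-2.1877]
Step 17: x=[7.0828] v=[-2.1878]
Step 18: x=[6.8660] v=[-2.1682]
Step 19: x=[6.6531] v=[-2.1289]
Step 20: x=[6.4461] v=[-2.0704]
Step 21: x=[6.2468] v=[-1.9931]
Step 22: x=[6.0570] v=[-1.8978]
Step 23: x=[5.8785] v=[-1.7853]
Step 24: x=[5.7128] v=[-1.6567]
Step 25: x=[5.5615] v=[-1.5131]
Step 26: x=[5.4259] v=[-1.3558]
Step 27: x=[5.3073] v=[-1.1862]
Step 28: x=[5.2067] v=[-1.0059]
Step 29: x=[5.1251] v=[-0.8165]
Step 30: x=[5.0631] v=[-0.6197]
Step 31: x=[5.0214] v=[-0.4173]
Step 32: x=[5.0003] v=[-0.2111]
Step 33: x=[5.0000] v=[-0.0030]
Step 34: x=[5.0205] v=[0.2051]
First v>=0 after going negative at step 34, time=3.4000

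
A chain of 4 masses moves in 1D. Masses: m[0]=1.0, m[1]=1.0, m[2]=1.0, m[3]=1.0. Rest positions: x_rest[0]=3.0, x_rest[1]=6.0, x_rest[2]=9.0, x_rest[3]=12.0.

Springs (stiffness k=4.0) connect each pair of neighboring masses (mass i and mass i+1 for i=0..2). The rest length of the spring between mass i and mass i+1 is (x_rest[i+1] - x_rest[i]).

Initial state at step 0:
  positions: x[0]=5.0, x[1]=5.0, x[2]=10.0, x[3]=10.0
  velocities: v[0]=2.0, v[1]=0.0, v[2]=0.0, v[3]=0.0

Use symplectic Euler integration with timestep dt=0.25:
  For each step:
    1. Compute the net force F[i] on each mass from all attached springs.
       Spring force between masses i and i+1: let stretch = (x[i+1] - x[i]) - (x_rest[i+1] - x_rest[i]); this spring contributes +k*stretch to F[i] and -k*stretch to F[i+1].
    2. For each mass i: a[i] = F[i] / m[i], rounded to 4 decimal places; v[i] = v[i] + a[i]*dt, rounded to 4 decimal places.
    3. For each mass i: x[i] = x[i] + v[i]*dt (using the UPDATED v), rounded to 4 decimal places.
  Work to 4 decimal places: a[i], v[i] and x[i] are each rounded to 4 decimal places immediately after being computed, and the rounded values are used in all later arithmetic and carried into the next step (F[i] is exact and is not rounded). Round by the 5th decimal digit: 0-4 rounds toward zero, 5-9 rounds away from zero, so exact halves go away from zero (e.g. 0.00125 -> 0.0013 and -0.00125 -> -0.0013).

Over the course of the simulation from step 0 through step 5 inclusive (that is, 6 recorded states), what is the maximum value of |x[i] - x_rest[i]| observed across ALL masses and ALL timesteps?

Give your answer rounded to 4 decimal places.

Answer: 2.2500

Derivation:
Step 0: x=[5.0000 5.0000 10.0000 10.0000] v=[2.0000 0.0000 0.0000 0.0000]
Step 1: x=[4.7500 6.2500 8.7500 10.7500] v=[-1.0000 5.0000 -5.0000 3.0000]
Step 2: x=[4.1250 7.7500 7.3750 11.7500] v=[-2.5000 6.0000 -5.5000 4.0000]
Step 3: x=[3.6563 8.2500 7.1875 12.4063] v=[-1.8750 2.0000 -0.7500 2.6250]
Step 4: x=[3.5860 7.3360 8.5703 12.5079] v=[-0.2813 -3.6562 5.5313 0.4062]
Step 5: x=[3.7032 5.7930 10.6290 12.3751] v=[0.4687 -6.1719 8.2346 -0.5314]
Max displacement = 2.2500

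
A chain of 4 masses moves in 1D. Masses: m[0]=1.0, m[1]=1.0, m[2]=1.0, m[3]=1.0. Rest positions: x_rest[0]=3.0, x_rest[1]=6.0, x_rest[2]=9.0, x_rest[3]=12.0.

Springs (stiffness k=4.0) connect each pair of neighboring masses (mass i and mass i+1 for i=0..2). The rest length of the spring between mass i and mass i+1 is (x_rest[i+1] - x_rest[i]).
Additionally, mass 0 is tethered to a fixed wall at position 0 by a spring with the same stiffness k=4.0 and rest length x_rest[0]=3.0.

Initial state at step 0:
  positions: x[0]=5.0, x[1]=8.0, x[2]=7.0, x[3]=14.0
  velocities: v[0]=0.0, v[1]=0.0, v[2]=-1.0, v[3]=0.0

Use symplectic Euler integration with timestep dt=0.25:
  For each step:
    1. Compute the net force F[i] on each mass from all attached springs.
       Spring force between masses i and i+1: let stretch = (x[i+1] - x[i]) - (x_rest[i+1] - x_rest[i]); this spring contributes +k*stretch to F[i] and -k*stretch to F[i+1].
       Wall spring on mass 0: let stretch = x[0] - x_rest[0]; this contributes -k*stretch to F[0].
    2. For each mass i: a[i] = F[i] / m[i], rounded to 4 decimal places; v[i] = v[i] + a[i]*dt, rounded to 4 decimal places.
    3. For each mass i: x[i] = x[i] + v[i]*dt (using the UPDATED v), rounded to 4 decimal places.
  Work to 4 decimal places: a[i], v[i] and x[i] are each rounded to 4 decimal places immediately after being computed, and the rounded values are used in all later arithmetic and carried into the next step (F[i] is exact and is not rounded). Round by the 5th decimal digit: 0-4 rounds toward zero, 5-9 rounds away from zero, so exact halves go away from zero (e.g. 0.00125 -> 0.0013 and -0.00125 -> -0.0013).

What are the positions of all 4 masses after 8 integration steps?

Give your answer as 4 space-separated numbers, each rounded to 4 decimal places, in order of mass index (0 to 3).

Answer: 4.8168 4.2059 7.4532 12.8589

Derivation:
Step 0: x=[5.0000 8.0000 7.0000 14.0000] v=[0.0000 0.0000 -1.0000 0.0000]
Step 1: x=[4.5000 7.0000 8.7500 13.0000] v=[-2.0000 -4.0000 7.0000 -4.0000]
Step 2: x=[3.5000 5.8125 11.1250 11.6875] v=[-4.0000 -4.7500 9.5000 -5.2500]
Step 3: x=[2.2031 5.3750 12.3125 10.9844] v=[-5.1875 -1.7500 4.7500 -2.8125]
Step 4: x=[1.1484 5.8789 11.4336 11.3633] v=[-4.2187 2.0156 -3.5156 1.5156]
Step 5: x=[0.9893 6.5889 9.1485 12.5098] v=[-0.6366 2.8398 -9.1406 4.5859]
Step 6: x=[1.9827 6.5389 7.0638 13.5660] v=[3.9737 -0.2002 -8.3389 4.2246]
Step 7: x=[3.6195 5.4810 6.4734 13.7466] v=[6.5472 -4.2315 -2.3616 0.7224]
Step 8: x=[4.8168 4.2059 7.4532 12.8589] v=[4.7892 -5.1006 3.9192 -3.5508]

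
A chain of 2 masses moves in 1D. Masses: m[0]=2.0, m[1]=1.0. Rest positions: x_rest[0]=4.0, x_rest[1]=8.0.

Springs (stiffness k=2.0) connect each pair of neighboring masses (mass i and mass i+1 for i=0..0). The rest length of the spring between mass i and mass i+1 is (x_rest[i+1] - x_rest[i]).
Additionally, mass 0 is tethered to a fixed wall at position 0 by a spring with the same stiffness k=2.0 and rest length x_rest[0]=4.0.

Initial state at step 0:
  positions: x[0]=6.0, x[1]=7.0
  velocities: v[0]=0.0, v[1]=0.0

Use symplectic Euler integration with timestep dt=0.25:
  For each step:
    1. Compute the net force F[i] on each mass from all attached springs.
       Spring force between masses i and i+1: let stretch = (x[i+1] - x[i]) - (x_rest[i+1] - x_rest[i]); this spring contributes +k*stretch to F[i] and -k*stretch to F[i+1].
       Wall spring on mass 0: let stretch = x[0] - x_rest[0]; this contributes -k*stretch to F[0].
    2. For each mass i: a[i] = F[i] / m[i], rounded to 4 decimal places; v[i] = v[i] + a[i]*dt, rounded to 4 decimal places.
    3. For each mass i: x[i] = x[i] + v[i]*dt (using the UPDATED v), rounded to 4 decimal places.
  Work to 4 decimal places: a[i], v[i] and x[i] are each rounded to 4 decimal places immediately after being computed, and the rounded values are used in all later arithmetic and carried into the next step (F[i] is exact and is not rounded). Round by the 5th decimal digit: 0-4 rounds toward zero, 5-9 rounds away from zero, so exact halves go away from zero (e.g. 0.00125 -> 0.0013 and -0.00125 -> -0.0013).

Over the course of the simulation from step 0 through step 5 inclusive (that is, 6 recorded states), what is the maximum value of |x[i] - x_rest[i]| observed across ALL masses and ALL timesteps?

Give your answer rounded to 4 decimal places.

Step 0: x=[6.0000 7.0000] v=[0.0000 0.0000]
Step 1: x=[5.6875 7.3750] v=[-1.2500 1.5000]
Step 2: x=[5.1250 8.0391] v=[-2.2500 2.6563]
Step 3: x=[4.4243 8.8389] v=[-2.8027 3.1993]
Step 4: x=[3.7230 9.5869] v=[-2.8051 2.9920]
Step 5: x=[3.1555 10.1019] v=[-2.2699 2.0601]
Max displacement = 2.1019

Answer: 2.1019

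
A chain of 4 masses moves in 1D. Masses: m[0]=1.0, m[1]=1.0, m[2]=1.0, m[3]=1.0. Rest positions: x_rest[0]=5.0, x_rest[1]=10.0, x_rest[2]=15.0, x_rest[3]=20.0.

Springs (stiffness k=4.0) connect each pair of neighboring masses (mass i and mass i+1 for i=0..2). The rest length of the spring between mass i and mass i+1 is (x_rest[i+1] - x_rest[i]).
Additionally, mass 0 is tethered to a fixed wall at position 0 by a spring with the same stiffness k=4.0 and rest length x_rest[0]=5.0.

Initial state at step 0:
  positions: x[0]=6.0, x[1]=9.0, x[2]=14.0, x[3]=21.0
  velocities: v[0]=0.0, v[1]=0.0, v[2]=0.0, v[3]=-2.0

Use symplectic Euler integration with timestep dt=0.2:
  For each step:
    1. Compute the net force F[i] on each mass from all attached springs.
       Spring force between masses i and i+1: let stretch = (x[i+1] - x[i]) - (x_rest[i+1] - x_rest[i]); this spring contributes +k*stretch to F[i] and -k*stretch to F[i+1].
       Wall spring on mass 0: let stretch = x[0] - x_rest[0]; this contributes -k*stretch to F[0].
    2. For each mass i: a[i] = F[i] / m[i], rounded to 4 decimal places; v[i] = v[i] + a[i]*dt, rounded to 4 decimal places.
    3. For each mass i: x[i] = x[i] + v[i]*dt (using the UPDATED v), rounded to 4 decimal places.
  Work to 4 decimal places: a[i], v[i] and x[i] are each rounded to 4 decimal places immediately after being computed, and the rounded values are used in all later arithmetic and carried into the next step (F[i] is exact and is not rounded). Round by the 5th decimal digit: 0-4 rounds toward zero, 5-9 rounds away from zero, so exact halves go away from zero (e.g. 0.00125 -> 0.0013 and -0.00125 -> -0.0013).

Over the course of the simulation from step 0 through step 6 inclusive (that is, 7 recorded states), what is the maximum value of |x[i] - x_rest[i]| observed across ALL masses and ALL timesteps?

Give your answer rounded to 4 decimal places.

Answer: 2.1356

Derivation:
Step 0: x=[6.0000 9.0000 14.0000 21.0000] v=[0.0000 0.0000 0.0000 -2.0000]
Step 1: x=[5.5200 9.3200 14.3200 20.2800] v=[-2.4000 1.6000 1.6000 -3.6000]
Step 2: x=[4.7648 9.8320 14.7936 19.4064] v=[-3.7760 2.5600 2.3680 -4.3680]
Step 3: x=[4.0580 10.3271 15.2114 18.5948] v=[-3.5341 2.4755 2.0890 -4.0582]
Step 4: x=[3.7050 10.6006 15.3891 18.0418] v=[-1.7652 1.3677 0.8883 -2.7649]
Step 5: x=[3.8625 10.5370 15.2250 17.8644] v=[0.7873 -0.3180 -0.8203 -0.8871]
Step 6: x=[4.4699 10.1556 14.7332 18.0647] v=[3.0369 -1.9072 -2.4592 1.0014]
Max displacement = 2.1356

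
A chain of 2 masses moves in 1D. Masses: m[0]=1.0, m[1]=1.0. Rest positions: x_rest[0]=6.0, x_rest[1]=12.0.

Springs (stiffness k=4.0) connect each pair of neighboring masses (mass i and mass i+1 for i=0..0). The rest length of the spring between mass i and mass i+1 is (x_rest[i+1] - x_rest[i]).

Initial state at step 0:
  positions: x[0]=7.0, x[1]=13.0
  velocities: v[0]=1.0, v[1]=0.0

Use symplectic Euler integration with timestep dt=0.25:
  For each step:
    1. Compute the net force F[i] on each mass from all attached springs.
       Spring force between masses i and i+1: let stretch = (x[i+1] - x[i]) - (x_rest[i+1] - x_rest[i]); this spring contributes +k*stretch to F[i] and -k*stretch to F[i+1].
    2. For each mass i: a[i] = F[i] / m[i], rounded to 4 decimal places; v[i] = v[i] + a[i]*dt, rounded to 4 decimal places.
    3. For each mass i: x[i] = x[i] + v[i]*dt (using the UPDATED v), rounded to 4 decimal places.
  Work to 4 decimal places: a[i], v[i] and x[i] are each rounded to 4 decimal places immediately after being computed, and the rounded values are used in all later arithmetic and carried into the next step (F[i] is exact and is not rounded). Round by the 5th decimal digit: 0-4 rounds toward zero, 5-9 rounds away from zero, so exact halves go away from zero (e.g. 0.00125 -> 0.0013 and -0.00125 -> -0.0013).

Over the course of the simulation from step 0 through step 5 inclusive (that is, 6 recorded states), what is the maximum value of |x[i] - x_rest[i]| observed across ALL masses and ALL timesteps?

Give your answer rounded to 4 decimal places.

Answer: 1.7110

Derivation:
Step 0: x=[7.0000 13.0000] v=[1.0000 0.0000]
Step 1: x=[7.2500 13.0000] v=[1.0000 0.0000]
Step 2: x=[7.4375 13.0625] v=[0.7500 0.2500]
Step 3: x=[7.5313 13.2188] v=[0.3750 0.6250]
Step 4: x=[7.5469 13.4532] v=[0.0625 0.9375]
Step 5: x=[7.5391 13.7110] v=[-0.0312 1.0312]
Max displacement = 1.7110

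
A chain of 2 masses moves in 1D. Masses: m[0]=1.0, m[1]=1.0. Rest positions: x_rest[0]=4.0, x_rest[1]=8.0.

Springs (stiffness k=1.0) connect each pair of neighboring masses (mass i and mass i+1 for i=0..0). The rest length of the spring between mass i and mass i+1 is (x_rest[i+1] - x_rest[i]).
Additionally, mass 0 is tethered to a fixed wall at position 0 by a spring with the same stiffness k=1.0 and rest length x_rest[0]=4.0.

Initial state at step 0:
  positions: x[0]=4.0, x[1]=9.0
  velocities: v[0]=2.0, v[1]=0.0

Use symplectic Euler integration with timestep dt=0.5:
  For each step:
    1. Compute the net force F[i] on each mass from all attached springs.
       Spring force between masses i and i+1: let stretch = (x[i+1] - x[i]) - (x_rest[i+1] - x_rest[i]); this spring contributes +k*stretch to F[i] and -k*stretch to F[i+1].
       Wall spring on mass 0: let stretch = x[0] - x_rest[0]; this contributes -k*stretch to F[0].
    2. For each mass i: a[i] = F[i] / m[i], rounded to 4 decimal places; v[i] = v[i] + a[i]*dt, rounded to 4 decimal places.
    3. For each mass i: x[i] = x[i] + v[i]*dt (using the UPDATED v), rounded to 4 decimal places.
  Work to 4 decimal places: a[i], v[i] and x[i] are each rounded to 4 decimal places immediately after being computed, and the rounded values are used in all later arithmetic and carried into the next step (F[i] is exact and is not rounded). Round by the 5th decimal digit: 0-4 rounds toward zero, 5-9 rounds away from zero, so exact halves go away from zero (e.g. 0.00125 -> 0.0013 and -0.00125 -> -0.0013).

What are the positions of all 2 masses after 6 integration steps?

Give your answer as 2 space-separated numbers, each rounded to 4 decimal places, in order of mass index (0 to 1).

Answer: 3.4180 9.8627

Derivation:
Step 0: x=[4.0000 9.0000] v=[2.0000 0.0000]
Step 1: x=[5.2500 8.7500] v=[2.5000 -0.5000]
Step 2: x=[6.0625 8.6250] v=[1.6250 -0.2500]
Step 3: x=[6.0000 8.8594] v=[-0.1250 0.4688]
Step 4: x=[5.1524 9.3790] v=[-1.6953 1.0391]
Step 5: x=[4.0733 9.8419] v=[-2.1582 0.9258]
Step 6: x=[3.4180 9.8627] v=[-1.3106 0.0415]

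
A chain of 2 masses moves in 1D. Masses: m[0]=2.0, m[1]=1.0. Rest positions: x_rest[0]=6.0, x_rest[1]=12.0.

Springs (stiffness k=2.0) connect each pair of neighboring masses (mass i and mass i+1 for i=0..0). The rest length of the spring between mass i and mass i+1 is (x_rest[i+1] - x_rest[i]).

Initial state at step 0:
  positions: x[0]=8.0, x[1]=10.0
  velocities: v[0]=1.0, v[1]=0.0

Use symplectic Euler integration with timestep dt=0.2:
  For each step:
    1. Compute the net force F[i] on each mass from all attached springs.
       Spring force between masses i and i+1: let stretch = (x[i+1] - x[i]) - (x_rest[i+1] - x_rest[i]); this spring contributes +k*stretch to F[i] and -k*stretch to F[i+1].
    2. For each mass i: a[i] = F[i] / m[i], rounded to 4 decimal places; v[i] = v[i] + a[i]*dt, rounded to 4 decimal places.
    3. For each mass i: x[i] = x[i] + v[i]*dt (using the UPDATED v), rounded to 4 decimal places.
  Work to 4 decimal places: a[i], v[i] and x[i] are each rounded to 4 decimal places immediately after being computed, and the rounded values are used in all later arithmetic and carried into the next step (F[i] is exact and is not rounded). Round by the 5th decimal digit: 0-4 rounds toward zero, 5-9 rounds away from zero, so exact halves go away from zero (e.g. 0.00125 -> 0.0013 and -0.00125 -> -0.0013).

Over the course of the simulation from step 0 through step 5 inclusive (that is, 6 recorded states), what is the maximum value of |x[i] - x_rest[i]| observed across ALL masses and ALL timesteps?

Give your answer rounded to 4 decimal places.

Step 0: x=[8.0000 10.0000] v=[1.0000 0.0000]
Step 1: x=[8.0400 10.3200] v=[0.2000 1.6000]
Step 2: x=[7.9312 10.9376] v=[-0.5440 3.0880]
Step 3: x=[7.7027 11.7947] v=[-1.1427 4.2854]
Step 4: x=[7.3978 12.8044] v=[-1.5243 5.0486]
Step 5: x=[7.0692 13.8616] v=[-1.6430 5.2860]
Max displacement = 2.0400

Answer: 2.0400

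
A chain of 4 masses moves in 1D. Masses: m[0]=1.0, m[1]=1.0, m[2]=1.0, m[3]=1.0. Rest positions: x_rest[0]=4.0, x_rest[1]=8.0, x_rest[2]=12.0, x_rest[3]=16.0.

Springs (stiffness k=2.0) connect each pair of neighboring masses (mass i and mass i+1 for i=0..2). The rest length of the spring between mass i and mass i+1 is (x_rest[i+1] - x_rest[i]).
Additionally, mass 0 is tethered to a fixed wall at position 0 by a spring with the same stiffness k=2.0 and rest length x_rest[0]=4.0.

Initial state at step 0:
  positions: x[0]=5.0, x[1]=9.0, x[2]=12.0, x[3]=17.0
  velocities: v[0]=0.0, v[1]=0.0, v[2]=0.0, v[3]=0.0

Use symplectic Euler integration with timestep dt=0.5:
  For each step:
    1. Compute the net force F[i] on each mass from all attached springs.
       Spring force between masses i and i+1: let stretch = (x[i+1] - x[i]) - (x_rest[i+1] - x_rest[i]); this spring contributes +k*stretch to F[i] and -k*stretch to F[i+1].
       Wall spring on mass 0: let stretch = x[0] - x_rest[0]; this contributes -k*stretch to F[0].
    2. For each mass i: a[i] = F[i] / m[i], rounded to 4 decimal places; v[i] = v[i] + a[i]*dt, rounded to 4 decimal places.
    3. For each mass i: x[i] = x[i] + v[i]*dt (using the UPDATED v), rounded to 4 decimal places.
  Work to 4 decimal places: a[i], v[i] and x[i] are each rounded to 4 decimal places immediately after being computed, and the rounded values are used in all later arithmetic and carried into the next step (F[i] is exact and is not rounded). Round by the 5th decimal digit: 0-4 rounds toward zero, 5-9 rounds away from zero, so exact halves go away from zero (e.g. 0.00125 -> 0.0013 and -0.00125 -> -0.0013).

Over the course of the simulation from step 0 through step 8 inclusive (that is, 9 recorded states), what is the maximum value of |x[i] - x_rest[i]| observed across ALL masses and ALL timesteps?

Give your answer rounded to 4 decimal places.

Step 0: x=[5.0000 9.0000 12.0000 17.0000] v=[0.0000 0.0000 0.0000 0.0000]
Step 1: x=[4.5000 8.5000 13.0000 16.5000] v=[-1.0000 -1.0000 2.0000 -1.0000]
Step 2: x=[3.7500 8.2500 13.5000 16.2500] v=[-1.5000 -0.5000 1.0000 -0.5000]
Step 3: x=[3.3750 8.3750 12.7500 16.6250] v=[-0.7500 0.2500 -1.5000 0.7500]
Step 4: x=[3.8125 8.1875 11.7500 17.0625] v=[0.8750 -0.3750 -2.0000 0.8750]
Step 5: x=[4.5313 7.5938 11.6250 16.8438] v=[1.4375 -1.1875 -0.2500 -0.4375]
Step 6: x=[4.5157 7.4844 12.0938 16.0157] v=[-0.0313 -0.2188 0.9376 -1.6563]
Step 7: x=[3.7266 8.1954 12.2189 15.2266] v=[-1.5783 1.4219 0.2501 -1.5782]
Step 8: x=[3.3086 8.6837 11.8361 14.9337] v=[-0.8361 0.9766 -0.7657 -0.5859]
Max displacement = 1.5000

Answer: 1.5000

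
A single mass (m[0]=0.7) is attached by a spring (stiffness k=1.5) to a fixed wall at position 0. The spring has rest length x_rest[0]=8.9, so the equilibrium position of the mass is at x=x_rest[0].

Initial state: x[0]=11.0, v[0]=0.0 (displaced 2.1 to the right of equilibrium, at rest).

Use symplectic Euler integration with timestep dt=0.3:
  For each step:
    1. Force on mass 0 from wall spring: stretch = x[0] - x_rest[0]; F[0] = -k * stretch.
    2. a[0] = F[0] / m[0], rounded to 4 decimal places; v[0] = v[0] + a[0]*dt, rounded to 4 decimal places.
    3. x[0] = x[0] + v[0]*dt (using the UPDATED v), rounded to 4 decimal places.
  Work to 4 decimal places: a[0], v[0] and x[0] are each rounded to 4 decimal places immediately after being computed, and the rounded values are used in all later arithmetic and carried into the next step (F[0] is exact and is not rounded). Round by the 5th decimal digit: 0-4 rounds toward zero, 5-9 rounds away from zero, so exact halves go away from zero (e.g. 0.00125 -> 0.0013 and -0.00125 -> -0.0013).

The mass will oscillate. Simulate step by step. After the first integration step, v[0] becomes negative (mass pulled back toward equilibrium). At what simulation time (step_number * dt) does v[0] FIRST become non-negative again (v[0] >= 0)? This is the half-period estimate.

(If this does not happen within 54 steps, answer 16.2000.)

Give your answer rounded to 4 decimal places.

Step 0: x=[11.0000] v=[0.0000]
Step 1: x=[10.5950] v=[-1.3500]
Step 2: x=[9.8631] v=[-2.4396]
Step 3: x=[8.9455] v=[-3.0587]
Step 4: x=[8.0191] v=[-3.0880]
Step 5: x=[7.2626] v=[-2.5217]
Step 6: x=[6.8219] v=[-1.4691]
Step 7: x=[6.7819] v=[-0.1332]
Step 8: x=[7.1504] v=[1.2284]
First v>=0 after going negative at step 8, time=2.4000

Answer: 2.4000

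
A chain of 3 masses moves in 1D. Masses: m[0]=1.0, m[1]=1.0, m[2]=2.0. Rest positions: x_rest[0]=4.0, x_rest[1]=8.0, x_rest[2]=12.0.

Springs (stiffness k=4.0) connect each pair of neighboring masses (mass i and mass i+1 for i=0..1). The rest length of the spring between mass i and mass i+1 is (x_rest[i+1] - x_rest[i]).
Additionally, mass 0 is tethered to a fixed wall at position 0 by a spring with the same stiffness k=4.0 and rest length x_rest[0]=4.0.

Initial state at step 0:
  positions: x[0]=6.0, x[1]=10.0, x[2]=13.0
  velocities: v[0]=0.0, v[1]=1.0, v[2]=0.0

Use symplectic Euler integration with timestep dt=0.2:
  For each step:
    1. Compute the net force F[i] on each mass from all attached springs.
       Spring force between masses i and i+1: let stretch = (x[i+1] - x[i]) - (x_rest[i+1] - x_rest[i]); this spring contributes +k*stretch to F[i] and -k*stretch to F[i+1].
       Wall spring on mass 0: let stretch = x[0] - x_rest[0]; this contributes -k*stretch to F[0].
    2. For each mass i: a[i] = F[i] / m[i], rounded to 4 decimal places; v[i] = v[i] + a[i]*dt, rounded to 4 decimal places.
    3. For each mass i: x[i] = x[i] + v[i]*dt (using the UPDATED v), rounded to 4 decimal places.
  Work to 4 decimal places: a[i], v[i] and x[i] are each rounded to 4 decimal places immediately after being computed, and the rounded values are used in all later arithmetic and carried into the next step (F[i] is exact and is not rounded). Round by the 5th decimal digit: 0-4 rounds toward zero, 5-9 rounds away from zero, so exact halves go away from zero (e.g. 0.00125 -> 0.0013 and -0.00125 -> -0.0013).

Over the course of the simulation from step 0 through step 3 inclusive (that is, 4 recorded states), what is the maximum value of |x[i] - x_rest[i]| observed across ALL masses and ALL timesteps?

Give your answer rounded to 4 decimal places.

Answer: 2.0400

Derivation:
Step 0: x=[6.0000 10.0000 13.0000] v=[0.0000 1.0000 0.0000]
Step 1: x=[5.6800 10.0400 13.0800] v=[-1.6000 0.2000 0.4000]
Step 2: x=[5.1488 9.8688 13.2368] v=[-2.6560 -0.8560 0.7840]
Step 3: x=[4.5490 9.4813 13.4442] v=[-2.9990 -1.9376 1.0368]
Max displacement = 2.0400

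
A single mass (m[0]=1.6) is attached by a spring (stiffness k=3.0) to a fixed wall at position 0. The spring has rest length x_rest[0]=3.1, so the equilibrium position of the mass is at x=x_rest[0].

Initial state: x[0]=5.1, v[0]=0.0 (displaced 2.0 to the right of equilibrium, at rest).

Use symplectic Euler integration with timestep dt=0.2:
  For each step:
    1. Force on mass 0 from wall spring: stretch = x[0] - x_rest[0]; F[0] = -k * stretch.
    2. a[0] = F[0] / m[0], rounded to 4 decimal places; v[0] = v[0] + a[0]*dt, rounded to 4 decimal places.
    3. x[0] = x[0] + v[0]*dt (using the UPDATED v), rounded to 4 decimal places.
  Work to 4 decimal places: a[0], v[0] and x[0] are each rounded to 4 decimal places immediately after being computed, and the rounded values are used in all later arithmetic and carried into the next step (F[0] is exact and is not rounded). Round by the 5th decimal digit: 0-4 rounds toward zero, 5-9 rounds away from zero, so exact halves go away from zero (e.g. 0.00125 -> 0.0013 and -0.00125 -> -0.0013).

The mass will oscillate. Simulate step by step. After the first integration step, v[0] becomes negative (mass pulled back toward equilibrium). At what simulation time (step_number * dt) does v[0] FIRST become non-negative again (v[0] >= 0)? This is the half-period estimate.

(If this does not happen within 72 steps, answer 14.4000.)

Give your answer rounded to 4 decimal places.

Step 0: x=[5.1000] v=[0.0000]
Step 1: x=[4.9500] v=[-0.7500]
Step 2: x=[4.6612] v=[-1.4438]
Step 3: x=[4.2553] v=[-2.0293]
Step 4: x=[3.7628] v=[-2.4625]
Step 5: x=[3.2206] v=[-2.7111]
Step 6: x=[2.6693] v=[-2.7563]
Step 7: x=[2.1503] v=[-2.5948]
Step 8: x=[1.7026] v=[-2.2387]
Step 9: x=[1.3597] v=[-1.7147]
Step 10: x=[1.1473] v=[-1.0621]
Step 11: x=[1.0813] v=[-0.3298]
Step 12: x=[1.1667] v=[0.4272]
First v>=0 after going negative at step 12, time=2.4000

Answer: 2.4000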